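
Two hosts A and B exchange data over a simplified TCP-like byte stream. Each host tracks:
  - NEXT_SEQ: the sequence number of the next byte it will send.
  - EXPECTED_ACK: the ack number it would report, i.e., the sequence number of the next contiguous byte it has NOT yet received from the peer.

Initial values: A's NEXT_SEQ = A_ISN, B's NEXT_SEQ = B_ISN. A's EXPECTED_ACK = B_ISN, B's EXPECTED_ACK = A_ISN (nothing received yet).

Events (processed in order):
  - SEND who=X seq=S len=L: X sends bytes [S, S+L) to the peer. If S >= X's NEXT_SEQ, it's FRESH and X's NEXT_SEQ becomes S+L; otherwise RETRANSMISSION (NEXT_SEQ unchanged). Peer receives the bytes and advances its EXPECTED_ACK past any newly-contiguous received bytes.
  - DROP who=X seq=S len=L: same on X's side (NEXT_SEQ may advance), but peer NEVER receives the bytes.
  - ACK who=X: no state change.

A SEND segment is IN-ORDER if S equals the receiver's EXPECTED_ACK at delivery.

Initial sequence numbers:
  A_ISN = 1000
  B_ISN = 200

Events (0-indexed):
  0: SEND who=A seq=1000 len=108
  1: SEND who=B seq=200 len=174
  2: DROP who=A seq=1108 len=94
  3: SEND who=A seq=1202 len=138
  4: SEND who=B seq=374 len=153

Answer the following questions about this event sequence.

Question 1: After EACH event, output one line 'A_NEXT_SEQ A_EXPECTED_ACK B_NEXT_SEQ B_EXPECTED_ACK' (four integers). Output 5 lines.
1108 200 200 1108
1108 374 374 1108
1202 374 374 1108
1340 374 374 1108
1340 527 527 1108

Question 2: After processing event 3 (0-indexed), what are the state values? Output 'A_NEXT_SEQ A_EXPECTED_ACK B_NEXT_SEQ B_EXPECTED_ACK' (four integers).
After event 0: A_seq=1108 A_ack=200 B_seq=200 B_ack=1108
After event 1: A_seq=1108 A_ack=374 B_seq=374 B_ack=1108
After event 2: A_seq=1202 A_ack=374 B_seq=374 B_ack=1108
After event 3: A_seq=1340 A_ack=374 B_seq=374 B_ack=1108

1340 374 374 1108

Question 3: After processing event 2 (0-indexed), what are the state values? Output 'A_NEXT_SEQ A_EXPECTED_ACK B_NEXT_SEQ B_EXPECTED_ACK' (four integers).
After event 0: A_seq=1108 A_ack=200 B_seq=200 B_ack=1108
After event 1: A_seq=1108 A_ack=374 B_seq=374 B_ack=1108
After event 2: A_seq=1202 A_ack=374 B_seq=374 B_ack=1108

1202 374 374 1108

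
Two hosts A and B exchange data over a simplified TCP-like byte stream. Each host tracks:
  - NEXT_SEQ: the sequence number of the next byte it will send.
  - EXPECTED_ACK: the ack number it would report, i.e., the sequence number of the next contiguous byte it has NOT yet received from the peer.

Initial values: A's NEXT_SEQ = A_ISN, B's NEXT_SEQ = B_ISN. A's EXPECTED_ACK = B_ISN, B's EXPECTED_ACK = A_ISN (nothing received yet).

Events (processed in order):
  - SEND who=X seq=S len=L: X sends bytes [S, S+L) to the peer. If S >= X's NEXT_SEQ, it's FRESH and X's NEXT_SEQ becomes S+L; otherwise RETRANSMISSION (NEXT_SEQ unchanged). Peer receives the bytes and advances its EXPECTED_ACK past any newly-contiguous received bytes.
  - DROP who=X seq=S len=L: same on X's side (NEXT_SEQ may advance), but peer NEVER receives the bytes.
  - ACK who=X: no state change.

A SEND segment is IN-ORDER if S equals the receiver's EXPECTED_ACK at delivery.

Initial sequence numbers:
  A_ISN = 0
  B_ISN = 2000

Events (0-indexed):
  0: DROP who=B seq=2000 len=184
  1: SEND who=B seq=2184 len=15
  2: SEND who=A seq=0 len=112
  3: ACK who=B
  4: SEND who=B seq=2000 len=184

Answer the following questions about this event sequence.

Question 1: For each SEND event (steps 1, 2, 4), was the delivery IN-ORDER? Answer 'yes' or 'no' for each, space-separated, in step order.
Answer: no yes yes

Derivation:
Step 1: SEND seq=2184 -> out-of-order
Step 2: SEND seq=0 -> in-order
Step 4: SEND seq=2000 -> in-order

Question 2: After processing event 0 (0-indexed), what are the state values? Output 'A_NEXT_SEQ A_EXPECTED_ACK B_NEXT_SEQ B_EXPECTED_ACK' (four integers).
After event 0: A_seq=0 A_ack=2000 B_seq=2184 B_ack=0

0 2000 2184 0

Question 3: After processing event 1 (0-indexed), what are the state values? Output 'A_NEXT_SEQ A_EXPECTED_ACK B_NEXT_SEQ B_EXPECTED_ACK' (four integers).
After event 0: A_seq=0 A_ack=2000 B_seq=2184 B_ack=0
After event 1: A_seq=0 A_ack=2000 B_seq=2199 B_ack=0

0 2000 2199 0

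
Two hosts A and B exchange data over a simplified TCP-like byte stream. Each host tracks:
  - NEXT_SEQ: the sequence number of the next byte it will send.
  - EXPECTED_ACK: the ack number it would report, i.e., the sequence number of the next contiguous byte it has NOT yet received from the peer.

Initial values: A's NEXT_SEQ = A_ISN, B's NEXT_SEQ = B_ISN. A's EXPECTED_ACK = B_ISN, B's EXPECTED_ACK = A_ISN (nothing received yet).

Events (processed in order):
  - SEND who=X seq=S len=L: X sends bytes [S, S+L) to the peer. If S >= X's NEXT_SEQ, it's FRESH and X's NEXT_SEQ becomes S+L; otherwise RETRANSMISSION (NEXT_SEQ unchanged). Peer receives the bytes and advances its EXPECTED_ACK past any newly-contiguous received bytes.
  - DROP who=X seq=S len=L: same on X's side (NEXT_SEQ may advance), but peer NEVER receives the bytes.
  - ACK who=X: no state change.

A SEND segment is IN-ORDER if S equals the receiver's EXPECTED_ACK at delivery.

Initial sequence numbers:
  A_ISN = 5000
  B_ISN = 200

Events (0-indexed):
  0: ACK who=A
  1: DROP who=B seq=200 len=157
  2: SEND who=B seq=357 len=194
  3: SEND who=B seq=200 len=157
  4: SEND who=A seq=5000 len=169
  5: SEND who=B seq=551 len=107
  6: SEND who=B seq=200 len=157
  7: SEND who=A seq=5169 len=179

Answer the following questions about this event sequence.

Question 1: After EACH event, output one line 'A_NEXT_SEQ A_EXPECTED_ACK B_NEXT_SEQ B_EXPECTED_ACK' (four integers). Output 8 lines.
5000 200 200 5000
5000 200 357 5000
5000 200 551 5000
5000 551 551 5000
5169 551 551 5169
5169 658 658 5169
5169 658 658 5169
5348 658 658 5348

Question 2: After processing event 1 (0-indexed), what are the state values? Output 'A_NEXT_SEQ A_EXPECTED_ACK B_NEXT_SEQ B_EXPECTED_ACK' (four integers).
After event 0: A_seq=5000 A_ack=200 B_seq=200 B_ack=5000
After event 1: A_seq=5000 A_ack=200 B_seq=357 B_ack=5000

5000 200 357 5000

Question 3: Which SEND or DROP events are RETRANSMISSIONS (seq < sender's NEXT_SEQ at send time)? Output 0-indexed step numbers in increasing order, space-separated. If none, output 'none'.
Answer: 3 6

Derivation:
Step 1: DROP seq=200 -> fresh
Step 2: SEND seq=357 -> fresh
Step 3: SEND seq=200 -> retransmit
Step 4: SEND seq=5000 -> fresh
Step 5: SEND seq=551 -> fresh
Step 6: SEND seq=200 -> retransmit
Step 7: SEND seq=5169 -> fresh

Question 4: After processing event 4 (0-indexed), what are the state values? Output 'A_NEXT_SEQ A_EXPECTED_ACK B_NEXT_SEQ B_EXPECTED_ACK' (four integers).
After event 0: A_seq=5000 A_ack=200 B_seq=200 B_ack=5000
After event 1: A_seq=5000 A_ack=200 B_seq=357 B_ack=5000
After event 2: A_seq=5000 A_ack=200 B_seq=551 B_ack=5000
After event 3: A_seq=5000 A_ack=551 B_seq=551 B_ack=5000
After event 4: A_seq=5169 A_ack=551 B_seq=551 B_ack=5169

5169 551 551 5169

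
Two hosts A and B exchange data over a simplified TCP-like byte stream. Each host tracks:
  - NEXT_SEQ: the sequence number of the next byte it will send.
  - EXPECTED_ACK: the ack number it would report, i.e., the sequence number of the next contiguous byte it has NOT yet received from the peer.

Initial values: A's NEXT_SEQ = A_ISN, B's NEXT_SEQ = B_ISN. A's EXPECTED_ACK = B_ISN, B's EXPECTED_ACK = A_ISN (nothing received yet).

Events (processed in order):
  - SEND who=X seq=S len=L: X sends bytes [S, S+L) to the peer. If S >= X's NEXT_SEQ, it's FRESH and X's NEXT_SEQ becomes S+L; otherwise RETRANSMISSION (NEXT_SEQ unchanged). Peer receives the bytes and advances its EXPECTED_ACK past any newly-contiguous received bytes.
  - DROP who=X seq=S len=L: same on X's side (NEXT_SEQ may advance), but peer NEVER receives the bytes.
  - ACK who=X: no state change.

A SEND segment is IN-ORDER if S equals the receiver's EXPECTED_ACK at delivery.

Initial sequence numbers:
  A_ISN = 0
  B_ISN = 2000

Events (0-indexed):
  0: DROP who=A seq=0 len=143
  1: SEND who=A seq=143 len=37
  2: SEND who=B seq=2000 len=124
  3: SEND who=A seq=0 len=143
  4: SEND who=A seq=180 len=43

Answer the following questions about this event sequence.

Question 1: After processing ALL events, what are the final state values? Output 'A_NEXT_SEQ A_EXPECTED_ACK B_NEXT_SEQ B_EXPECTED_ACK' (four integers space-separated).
Answer: 223 2124 2124 223

Derivation:
After event 0: A_seq=143 A_ack=2000 B_seq=2000 B_ack=0
After event 1: A_seq=180 A_ack=2000 B_seq=2000 B_ack=0
After event 2: A_seq=180 A_ack=2124 B_seq=2124 B_ack=0
After event 3: A_seq=180 A_ack=2124 B_seq=2124 B_ack=180
After event 4: A_seq=223 A_ack=2124 B_seq=2124 B_ack=223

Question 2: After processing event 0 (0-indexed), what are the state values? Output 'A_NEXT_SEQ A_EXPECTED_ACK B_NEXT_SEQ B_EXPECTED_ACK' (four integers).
After event 0: A_seq=143 A_ack=2000 B_seq=2000 B_ack=0

143 2000 2000 0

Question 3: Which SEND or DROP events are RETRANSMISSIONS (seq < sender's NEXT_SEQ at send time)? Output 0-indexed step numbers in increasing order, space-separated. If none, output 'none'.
Step 0: DROP seq=0 -> fresh
Step 1: SEND seq=143 -> fresh
Step 2: SEND seq=2000 -> fresh
Step 3: SEND seq=0 -> retransmit
Step 4: SEND seq=180 -> fresh

Answer: 3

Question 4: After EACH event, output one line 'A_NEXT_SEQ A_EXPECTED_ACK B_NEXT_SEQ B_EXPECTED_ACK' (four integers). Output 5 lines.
143 2000 2000 0
180 2000 2000 0
180 2124 2124 0
180 2124 2124 180
223 2124 2124 223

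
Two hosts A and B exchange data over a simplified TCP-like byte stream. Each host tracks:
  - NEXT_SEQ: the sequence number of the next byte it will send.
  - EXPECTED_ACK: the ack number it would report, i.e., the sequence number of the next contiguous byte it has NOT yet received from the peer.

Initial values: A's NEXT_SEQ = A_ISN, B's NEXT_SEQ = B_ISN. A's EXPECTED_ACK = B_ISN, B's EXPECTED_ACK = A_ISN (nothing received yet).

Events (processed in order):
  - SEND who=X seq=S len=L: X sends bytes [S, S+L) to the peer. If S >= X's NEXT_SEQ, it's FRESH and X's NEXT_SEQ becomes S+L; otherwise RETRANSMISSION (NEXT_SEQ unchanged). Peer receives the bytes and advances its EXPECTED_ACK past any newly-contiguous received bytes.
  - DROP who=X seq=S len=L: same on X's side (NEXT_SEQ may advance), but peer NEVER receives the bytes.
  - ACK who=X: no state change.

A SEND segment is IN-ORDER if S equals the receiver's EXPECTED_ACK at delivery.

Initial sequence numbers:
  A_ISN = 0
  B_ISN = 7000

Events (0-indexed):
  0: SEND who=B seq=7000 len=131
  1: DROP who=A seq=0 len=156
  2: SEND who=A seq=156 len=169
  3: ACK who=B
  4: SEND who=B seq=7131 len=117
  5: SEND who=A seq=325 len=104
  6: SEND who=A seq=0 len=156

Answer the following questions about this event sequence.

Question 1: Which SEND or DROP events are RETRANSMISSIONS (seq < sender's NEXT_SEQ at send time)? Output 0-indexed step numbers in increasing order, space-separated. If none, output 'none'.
Answer: 6

Derivation:
Step 0: SEND seq=7000 -> fresh
Step 1: DROP seq=0 -> fresh
Step 2: SEND seq=156 -> fresh
Step 4: SEND seq=7131 -> fresh
Step 5: SEND seq=325 -> fresh
Step 6: SEND seq=0 -> retransmit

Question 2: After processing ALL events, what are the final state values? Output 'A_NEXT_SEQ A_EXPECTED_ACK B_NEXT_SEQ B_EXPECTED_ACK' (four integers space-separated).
Answer: 429 7248 7248 429

Derivation:
After event 0: A_seq=0 A_ack=7131 B_seq=7131 B_ack=0
After event 1: A_seq=156 A_ack=7131 B_seq=7131 B_ack=0
After event 2: A_seq=325 A_ack=7131 B_seq=7131 B_ack=0
After event 3: A_seq=325 A_ack=7131 B_seq=7131 B_ack=0
After event 4: A_seq=325 A_ack=7248 B_seq=7248 B_ack=0
After event 5: A_seq=429 A_ack=7248 B_seq=7248 B_ack=0
After event 6: A_seq=429 A_ack=7248 B_seq=7248 B_ack=429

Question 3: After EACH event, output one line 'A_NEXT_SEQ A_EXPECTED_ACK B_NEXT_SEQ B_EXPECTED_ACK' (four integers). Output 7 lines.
0 7131 7131 0
156 7131 7131 0
325 7131 7131 0
325 7131 7131 0
325 7248 7248 0
429 7248 7248 0
429 7248 7248 429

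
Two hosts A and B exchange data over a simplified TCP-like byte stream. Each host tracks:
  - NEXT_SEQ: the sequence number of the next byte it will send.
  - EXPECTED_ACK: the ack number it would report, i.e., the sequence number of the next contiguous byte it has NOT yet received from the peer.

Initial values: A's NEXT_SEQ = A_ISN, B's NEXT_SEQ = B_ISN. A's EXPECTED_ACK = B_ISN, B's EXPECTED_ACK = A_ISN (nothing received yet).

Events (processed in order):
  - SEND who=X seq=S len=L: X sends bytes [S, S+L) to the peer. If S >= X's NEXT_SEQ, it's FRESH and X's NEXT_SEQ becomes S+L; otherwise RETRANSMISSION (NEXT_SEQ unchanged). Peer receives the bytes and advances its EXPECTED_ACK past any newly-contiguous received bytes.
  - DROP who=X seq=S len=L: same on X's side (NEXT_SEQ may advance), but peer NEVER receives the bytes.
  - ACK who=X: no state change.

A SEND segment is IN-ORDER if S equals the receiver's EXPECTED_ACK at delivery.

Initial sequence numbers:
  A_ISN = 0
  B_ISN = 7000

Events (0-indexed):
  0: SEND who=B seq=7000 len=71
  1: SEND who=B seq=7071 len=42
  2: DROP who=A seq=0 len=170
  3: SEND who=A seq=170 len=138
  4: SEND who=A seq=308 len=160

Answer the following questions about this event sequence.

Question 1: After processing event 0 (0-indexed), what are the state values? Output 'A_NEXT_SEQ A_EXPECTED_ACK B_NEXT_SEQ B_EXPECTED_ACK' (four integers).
After event 0: A_seq=0 A_ack=7071 B_seq=7071 B_ack=0

0 7071 7071 0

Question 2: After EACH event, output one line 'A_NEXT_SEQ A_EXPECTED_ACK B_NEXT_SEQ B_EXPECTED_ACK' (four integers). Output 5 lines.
0 7071 7071 0
0 7113 7113 0
170 7113 7113 0
308 7113 7113 0
468 7113 7113 0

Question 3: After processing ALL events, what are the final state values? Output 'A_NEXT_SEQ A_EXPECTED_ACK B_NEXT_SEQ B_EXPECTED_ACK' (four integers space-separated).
Answer: 468 7113 7113 0

Derivation:
After event 0: A_seq=0 A_ack=7071 B_seq=7071 B_ack=0
After event 1: A_seq=0 A_ack=7113 B_seq=7113 B_ack=0
After event 2: A_seq=170 A_ack=7113 B_seq=7113 B_ack=0
After event 3: A_seq=308 A_ack=7113 B_seq=7113 B_ack=0
After event 4: A_seq=468 A_ack=7113 B_seq=7113 B_ack=0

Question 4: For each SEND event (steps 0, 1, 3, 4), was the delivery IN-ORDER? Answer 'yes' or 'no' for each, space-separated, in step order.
Answer: yes yes no no

Derivation:
Step 0: SEND seq=7000 -> in-order
Step 1: SEND seq=7071 -> in-order
Step 3: SEND seq=170 -> out-of-order
Step 4: SEND seq=308 -> out-of-order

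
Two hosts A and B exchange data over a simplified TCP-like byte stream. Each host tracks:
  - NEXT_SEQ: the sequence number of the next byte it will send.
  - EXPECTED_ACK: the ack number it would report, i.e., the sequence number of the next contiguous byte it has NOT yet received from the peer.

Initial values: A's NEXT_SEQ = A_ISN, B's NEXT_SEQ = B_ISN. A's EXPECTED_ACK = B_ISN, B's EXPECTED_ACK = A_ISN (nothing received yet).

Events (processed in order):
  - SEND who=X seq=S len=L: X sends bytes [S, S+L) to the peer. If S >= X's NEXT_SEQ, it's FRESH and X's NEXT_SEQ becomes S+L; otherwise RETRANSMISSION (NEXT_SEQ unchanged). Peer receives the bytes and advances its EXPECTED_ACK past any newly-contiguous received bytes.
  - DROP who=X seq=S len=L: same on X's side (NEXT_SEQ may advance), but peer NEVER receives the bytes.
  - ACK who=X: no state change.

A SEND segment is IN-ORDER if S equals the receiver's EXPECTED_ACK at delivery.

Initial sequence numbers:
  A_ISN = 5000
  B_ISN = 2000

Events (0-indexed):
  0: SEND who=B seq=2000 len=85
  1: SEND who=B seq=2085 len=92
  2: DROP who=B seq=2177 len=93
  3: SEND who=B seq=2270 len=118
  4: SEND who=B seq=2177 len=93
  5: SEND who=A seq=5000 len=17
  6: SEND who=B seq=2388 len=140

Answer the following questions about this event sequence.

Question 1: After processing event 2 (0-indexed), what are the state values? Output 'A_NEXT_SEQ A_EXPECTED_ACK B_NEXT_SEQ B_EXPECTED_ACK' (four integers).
After event 0: A_seq=5000 A_ack=2085 B_seq=2085 B_ack=5000
After event 1: A_seq=5000 A_ack=2177 B_seq=2177 B_ack=5000
After event 2: A_seq=5000 A_ack=2177 B_seq=2270 B_ack=5000

5000 2177 2270 5000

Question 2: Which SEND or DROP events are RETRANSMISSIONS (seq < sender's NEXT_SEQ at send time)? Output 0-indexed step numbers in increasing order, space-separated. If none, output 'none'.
Answer: 4

Derivation:
Step 0: SEND seq=2000 -> fresh
Step 1: SEND seq=2085 -> fresh
Step 2: DROP seq=2177 -> fresh
Step 3: SEND seq=2270 -> fresh
Step 4: SEND seq=2177 -> retransmit
Step 5: SEND seq=5000 -> fresh
Step 6: SEND seq=2388 -> fresh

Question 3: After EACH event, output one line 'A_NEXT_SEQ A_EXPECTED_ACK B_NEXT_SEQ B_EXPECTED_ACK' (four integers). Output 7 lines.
5000 2085 2085 5000
5000 2177 2177 5000
5000 2177 2270 5000
5000 2177 2388 5000
5000 2388 2388 5000
5017 2388 2388 5017
5017 2528 2528 5017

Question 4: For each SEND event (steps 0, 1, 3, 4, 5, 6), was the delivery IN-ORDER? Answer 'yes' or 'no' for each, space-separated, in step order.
Step 0: SEND seq=2000 -> in-order
Step 1: SEND seq=2085 -> in-order
Step 3: SEND seq=2270 -> out-of-order
Step 4: SEND seq=2177 -> in-order
Step 5: SEND seq=5000 -> in-order
Step 6: SEND seq=2388 -> in-order

Answer: yes yes no yes yes yes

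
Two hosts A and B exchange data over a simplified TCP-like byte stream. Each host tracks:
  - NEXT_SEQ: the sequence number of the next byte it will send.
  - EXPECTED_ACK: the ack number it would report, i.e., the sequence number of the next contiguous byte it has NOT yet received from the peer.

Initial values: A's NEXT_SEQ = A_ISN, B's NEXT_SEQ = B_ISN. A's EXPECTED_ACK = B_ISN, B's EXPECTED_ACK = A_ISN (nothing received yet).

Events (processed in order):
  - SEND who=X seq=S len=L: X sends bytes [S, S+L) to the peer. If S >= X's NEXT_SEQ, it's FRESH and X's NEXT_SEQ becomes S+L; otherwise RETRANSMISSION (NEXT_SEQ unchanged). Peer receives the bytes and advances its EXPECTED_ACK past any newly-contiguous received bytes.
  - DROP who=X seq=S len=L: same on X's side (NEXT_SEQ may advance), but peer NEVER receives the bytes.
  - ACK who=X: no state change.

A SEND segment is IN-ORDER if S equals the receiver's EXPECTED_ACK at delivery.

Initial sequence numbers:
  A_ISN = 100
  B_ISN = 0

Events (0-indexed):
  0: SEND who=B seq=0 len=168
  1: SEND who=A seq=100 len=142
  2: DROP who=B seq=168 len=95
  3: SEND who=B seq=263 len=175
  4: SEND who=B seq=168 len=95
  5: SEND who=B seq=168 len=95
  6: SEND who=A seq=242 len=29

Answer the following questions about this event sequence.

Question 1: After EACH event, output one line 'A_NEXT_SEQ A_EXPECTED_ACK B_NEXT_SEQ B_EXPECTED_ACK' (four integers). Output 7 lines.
100 168 168 100
242 168 168 242
242 168 263 242
242 168 438 242
242 438 438 242
242 438 438 242
271 438 438 271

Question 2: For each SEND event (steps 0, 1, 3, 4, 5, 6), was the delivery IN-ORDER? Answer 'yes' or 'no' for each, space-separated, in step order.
Step 0: SEND seq=0 -> in-order
Step 1: SEND seq=100 -> in-order
Step 3: SEND seq=263 -> out-of-order
Step 4: SEND seq=168 -> in-order
Step 5: SEND seq=168 -> out-of-order
Step 6: SEND seq=242 -> in-order

Answer: yes yes no yes no yes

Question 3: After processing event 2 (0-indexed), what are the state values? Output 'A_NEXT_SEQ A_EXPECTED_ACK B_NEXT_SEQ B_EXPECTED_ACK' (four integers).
After event 0: A_seq=100 A_ack=168 B_seq=168 B_ack=100
After event 1: A_seq=242 A_ack=168 B_seq=168 B_ack=242
After event 2: A_seq=242 A_ack=168 B_seq=263 B_ack=242

242 168 263 242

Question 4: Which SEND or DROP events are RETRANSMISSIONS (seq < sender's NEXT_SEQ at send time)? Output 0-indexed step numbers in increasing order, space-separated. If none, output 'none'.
Step 0: SEND seq=0 -> fresh
Step 1: SEND seq=100 -> fresh
Step 2: DROP seq=168 -> fresh
Step 3: SEND seq=263 -> fresh
Step 4: SEND seq=168 -> retransmit
Step 5: SEND seq=168 -> retransmit
Step 6: SEND seq=242 -> fresh

Answer: 4 5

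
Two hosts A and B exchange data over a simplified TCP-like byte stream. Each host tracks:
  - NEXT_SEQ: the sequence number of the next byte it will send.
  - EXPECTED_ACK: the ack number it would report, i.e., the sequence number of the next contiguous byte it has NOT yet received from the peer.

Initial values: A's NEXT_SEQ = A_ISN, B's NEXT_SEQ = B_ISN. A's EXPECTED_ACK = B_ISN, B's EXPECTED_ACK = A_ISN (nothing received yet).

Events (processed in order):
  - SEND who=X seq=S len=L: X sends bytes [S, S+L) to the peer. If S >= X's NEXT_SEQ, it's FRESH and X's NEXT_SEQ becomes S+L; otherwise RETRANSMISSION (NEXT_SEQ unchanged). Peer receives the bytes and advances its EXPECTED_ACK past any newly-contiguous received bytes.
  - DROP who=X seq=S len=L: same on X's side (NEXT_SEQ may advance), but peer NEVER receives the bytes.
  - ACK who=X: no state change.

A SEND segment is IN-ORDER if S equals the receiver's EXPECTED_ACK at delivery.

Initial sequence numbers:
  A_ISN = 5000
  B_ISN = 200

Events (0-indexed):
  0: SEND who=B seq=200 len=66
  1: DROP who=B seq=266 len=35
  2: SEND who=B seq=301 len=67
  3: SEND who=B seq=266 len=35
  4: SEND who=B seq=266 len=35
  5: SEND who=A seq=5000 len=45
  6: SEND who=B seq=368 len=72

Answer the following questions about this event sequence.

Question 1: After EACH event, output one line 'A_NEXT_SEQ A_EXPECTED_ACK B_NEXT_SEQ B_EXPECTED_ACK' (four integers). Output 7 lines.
5000 266 266 5000
5000 266 301 5000
5000 266 368 5000
5000 368 368 5000
5000 368 368 5000
5045 368 368 5045
5045 440 440 5045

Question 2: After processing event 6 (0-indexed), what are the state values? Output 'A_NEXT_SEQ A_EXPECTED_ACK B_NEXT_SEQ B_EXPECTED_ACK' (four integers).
After event 0: A_seq=5000 A_ack=266 B_seq=266 B_ack=5000
After event 1: A_seq=5000 A_ack=266 B_seq=301 B_ack=5000
After event 2: A_seq=5000 A_ack=266 B_seq=368 B_ack=5000
After event 3: A_seq=5000 A_ack=368 B_seq=368 B_ack=5000
After event 4: A_seq=5000 A_ack=368 B_seq=368 B_ack=5000
After event 5: A_seq=5045 A_ack=368 B_seq=368 B_ack=5045
After event 6: A_seq=5045 A_ack=440 B_seq=440 B_ack=5045

5045 440 440 5045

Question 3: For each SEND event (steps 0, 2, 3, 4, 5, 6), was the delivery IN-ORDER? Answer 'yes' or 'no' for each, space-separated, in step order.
Answer: yes no yes no yes yes

Derivation:
Step 0: SEND seq=200 -> in-order
Step 2: SEND seq=301 -> out-of-order
Step 3: SEND seq=266 -> in-order
Step 4: SEND seq=266 -> out-of-order
Step 5: SEND seq=5000 -> in-order
Step 6: SEND seq=368 -> in-order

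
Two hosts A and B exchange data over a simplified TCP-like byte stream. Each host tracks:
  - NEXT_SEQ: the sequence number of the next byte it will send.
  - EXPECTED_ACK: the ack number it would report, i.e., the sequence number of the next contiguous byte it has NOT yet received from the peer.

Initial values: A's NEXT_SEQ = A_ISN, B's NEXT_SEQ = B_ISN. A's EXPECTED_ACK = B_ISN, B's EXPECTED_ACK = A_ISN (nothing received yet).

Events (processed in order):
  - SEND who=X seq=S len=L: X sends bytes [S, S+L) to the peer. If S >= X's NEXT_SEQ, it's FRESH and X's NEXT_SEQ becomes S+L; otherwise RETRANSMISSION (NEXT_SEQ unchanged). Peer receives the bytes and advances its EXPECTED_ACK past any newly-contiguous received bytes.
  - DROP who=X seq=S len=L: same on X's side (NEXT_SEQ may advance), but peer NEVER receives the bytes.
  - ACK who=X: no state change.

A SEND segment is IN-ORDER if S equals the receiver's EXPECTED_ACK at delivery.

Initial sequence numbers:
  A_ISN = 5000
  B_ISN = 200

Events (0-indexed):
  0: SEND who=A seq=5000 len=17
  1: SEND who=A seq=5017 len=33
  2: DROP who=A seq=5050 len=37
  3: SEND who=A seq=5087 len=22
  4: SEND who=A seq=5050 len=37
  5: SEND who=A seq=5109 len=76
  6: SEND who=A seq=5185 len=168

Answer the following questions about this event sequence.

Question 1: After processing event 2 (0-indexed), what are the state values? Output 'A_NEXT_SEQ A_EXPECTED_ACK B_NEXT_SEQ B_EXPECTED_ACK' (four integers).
After event 0: A_seq=5017 A_ack=200 B_seq=200 B_ack=5017
After event 1: A_seq=5050 A_ack=200 B_seq=200 B_ack=5050
After event 2: A_seq=5087 A_ack=200 B_seq=200 B_ack=5050

5087 200 200 5050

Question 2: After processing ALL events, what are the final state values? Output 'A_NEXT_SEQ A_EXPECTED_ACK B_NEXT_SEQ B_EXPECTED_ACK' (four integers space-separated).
Answer: 5353 200 200 5353

Derivation:
After event 0: A_seq=5017 A_ack=200 B_seq=200 B_ack=5017
After event 1: A_seq=5050 A_ack=200 B_seq=200 B_ack=5050
After event 2: A_seq=5087 A_ack=200 B_seq=200 B_ack=5050
After event 3: A_seq=5109 A_ack=200 B_seq=200 B_ack=5050
After event 4: A_seq=5109 A_ack=200 B_seq=200 B_ack=5109
After event 5: A_seq=5185 A_ack=200 B_seq=200 B_ack=5185
After event 6: A_seq=5353 A_ack=200 B_seq=200 B_ack=5353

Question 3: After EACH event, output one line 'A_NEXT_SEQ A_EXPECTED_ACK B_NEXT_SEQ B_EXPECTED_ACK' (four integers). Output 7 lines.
5017 200 200 5017
5050 200 200 5050
5087 200 200 5050
5109 200 200 5050
5109 200 200 5109
5185 200 200 5185
5353 200 200 5353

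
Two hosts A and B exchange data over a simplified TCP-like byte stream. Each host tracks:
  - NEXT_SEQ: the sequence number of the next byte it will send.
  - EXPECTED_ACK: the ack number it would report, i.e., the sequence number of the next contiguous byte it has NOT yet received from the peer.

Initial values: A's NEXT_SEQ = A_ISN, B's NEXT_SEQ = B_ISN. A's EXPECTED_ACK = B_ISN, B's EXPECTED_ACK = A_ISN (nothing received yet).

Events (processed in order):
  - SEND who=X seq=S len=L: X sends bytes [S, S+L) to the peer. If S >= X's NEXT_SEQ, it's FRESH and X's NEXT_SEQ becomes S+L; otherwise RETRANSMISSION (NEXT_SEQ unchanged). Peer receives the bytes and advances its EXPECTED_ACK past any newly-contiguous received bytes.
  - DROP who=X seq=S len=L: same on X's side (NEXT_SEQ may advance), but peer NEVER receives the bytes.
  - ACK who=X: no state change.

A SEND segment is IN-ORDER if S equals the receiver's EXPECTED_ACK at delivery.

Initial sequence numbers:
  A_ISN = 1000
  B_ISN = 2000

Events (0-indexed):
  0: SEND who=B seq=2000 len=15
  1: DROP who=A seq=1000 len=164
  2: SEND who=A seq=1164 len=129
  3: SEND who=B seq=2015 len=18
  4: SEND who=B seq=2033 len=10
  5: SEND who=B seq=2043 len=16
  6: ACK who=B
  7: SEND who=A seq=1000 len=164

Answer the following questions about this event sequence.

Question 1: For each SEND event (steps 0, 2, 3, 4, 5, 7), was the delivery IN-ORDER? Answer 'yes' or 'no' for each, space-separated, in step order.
Step 0: SEND seq=2000 -> in-order
Step 2: SEND seq=1164 -> out-of-order
Step 3: SEND seq=2015 -> in-order
Step 4: SEND seq=2033 -> in-order
Step 5: SEND seq=2043 -> in-order
Step 7: SEND seq=1000 -> in-order

Answer: yes no yes yes yes yes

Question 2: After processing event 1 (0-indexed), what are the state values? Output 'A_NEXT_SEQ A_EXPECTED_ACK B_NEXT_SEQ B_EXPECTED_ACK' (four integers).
After event 0: A_seq=1000 A_ack=2015 B_seq=2015 B_ack=1000
After event 1: A_seq=1164 A_ack=2015 B_seq=2015 B_ack=1000

1164 2015 2015 1000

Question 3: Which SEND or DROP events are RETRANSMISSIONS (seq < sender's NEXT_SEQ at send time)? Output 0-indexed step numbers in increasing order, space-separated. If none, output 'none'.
Answer: 7

Derivation:
Step 0: SEND seq=2000 -> fresh
Step 1: DROP seq=1000 -> fresh
Step 2: SEND seq=1164 -> fresh
Step 3: SEND seq=2015 -> fresh
Step 4: SEND seq=2033 -> fresh
Step 5: SEND seq=2043 -> fresh
Step 7: SEND seq=1000 -> retransmit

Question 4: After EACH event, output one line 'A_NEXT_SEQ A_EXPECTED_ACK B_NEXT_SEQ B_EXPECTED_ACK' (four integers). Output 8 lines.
1000 2015 2015 1000
1164 2015 2015 1000
1293 2015 2015 1000
1293 2033 2033 1000
1293 2043 2043 1000
1293 2059 2059 1000
1293 2059 2059 1000
1293 2059 2059 1293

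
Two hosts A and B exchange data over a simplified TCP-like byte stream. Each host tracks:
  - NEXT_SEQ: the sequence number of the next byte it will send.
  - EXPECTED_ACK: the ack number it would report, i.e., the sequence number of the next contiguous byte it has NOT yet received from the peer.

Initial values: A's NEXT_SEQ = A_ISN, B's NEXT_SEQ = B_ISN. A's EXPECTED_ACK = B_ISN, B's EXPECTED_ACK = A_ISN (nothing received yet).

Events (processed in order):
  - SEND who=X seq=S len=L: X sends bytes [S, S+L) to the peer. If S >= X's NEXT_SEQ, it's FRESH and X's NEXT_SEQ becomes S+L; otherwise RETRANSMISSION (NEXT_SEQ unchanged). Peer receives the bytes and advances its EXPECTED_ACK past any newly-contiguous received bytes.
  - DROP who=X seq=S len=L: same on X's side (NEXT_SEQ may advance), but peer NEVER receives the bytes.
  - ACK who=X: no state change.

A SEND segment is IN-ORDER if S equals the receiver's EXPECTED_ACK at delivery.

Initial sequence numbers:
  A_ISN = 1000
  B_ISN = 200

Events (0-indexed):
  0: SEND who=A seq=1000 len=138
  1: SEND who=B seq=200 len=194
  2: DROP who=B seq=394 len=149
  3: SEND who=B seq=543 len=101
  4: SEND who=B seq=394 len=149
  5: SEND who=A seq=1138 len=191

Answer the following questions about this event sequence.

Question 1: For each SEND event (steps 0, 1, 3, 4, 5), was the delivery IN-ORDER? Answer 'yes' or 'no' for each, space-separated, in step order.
Step 0: SEND seq=1000 -> in-order
Step 1: SEND seq=200 -> in-order
Step 3: SEND seq=543 -> out-of-order
Step 4: SEND seq=394 -> in-order
Step 5: SEND seq=1138 -> in-order

Answer: yes yes no yes yes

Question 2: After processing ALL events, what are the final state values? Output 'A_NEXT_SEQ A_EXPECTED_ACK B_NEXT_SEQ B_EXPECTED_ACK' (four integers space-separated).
After event 0: A_seq=1138 A_ack=200 B_seq=200 B_ack=1138
After event 1: A_seq=1138 A_ack=394 B_seq=394 B_ack=1138
After event 2: A_seq=1138 A_ack=394 B_seq=543 B_ack=1138
After event 3: A_seq=1138 A_ack=394 B_seq=644 B_ack=1138
After event 4: A_seq=1138 A_ack=644 B_seq=644 B_ack=1138
After event 5: A_seq=1329 A_ack=644 B_seq=644 B_ack=1329

Answer: 1329 644 644 1329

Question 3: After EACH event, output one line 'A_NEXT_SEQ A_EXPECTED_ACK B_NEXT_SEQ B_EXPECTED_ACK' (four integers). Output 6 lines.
1138 200 200 1138
1138 394 394 1138
1138 394 543 1138
1138 394 644 1138
1138 644 644 1138
1329 644 644 1329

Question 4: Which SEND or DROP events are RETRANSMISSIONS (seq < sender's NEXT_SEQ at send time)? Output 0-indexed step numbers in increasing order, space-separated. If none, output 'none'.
Step 0: SEND seq=1000 -> fresh
Step 1: SEND seq=200 -> fresh
Step 2: DROP seq=394 -> fresh
Step 3: SEND seq=543 -> fresh
Step 4: SEND seq=394 -> retransmit
Step 5: SEND seq=1138 -> fresh

Answer: 4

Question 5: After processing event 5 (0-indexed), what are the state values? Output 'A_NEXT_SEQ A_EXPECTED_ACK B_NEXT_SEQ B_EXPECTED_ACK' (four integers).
After event 0: A_seq=1138 A_ack=200 B_seq=200 B_ack=1138
After event 1: A_seq=1138 A_ack=394 B_seq=394 B_ack=1138
After event 2: A_seq=1138 A_ack=394 B_seq=543 B_ack=1138
After event 3: A_seq=1138 A_ack=394 B_seq=644 B_ack=1138
After event 4: A_seq=1138 A_ack=644 B_seq=644 B_ack=1138
After event 5: A_seq=1329 A_ack=644 B_seq=644 B_ack=1329

1329 644 644 1329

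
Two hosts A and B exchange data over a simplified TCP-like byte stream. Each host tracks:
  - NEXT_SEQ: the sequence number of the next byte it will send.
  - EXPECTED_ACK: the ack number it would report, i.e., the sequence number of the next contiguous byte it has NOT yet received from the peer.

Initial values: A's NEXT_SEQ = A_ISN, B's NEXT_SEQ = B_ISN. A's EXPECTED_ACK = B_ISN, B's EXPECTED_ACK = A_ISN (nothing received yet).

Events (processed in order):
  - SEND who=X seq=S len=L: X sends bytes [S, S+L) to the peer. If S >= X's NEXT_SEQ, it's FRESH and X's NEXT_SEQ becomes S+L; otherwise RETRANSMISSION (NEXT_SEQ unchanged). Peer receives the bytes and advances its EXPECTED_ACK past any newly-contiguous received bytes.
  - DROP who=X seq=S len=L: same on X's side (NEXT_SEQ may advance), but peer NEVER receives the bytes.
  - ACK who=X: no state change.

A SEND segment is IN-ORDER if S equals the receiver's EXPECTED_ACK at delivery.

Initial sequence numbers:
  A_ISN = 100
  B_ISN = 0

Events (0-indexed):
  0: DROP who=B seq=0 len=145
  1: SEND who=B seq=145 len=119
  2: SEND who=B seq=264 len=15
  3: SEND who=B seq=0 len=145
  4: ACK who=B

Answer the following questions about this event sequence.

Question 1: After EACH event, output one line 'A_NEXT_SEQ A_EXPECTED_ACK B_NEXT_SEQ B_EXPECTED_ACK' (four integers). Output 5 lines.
100 0 145 100
100 0 264 100
100 0 279 100
100 279 279 100
100 279 279 100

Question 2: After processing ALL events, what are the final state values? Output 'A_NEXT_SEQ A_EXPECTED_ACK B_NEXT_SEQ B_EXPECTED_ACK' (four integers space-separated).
After event 0: A_seq=100 A_ack=0 B_seq=145 B_ack=100
After event 1: A_seq=100 A_ack=0 B_seq=264 B_ack=100
After event 2: A_seq=100 A_ack=0 B_seq=279 B_ack=100
After event 3: A_seq=100 A_ack=279 B_seq=279 B_ack=100
After event 4: A_seq=100 A_ack=279 B_seq=279 B_ack=100

Answer: 100 279 279 100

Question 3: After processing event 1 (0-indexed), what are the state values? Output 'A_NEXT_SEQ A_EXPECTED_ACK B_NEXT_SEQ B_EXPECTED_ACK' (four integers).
After event 0: A_seq=100 A_ack=0 B_seq=145 B_ack=100
After event 1: A_seq=100 A_ack=0 B_seq=264 B_ack=100

100 0 264 100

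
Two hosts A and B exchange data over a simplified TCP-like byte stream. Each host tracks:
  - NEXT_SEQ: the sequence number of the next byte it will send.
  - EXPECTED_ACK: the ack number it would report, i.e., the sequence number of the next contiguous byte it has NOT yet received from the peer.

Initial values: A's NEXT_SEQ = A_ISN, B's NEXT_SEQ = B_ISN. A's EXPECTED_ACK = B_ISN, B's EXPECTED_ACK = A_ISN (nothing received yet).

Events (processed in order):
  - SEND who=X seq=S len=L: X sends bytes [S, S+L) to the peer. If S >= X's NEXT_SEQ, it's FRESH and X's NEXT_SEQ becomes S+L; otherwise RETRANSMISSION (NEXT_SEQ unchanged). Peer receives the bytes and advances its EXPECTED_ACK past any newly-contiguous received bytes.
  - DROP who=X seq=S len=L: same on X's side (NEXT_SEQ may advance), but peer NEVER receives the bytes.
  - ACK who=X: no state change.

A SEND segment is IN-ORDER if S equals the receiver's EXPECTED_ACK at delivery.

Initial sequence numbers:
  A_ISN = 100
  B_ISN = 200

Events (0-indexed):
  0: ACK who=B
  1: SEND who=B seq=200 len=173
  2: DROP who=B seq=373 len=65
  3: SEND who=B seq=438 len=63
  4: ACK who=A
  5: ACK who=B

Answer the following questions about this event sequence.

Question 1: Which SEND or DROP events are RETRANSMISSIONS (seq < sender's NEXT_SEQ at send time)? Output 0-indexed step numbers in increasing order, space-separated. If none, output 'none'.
Answer: none

Derivation:
Step 1: SEND seq=200 -> fresh
Step 2: DROP seq=373 -> fresh
Step 3: SEND seq=438 -> fresh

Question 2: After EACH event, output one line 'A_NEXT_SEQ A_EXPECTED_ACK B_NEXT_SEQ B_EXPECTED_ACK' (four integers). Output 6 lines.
100 200 200 100
100 373 373 100
100 373 438 100
100 373 501 100
100 373 501 100
100 373 501 100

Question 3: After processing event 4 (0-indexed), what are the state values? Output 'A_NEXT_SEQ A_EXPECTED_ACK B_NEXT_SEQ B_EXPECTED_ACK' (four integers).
After event 0: A_seq=100 A_ack=200 B_seq=200 B_ack=100
After event 1: A_seq=100 A_ack=373 B_seq=373 B_ack=100
After event 2: A_seq=100 A_ack=373 B_seq=438 B_ack=100
After event 3: A_seq=100 A_ack=373 B_seq=501 B_ack=100
After event 4: A_seq=100 A_ack=373 B_seq=501 B_ack=100

100 373 501 100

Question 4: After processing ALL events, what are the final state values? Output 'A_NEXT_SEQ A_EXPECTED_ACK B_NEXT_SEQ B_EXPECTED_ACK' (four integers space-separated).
After event 0: A_seq=100 A_ack=200 B_seq=200 B_ack=100
After event 1: A_seq=100 A_ack=373 B_seq=373 B_ack=100
After event 2: A_seq=100 A_ack=373 B_seq=438 B_ack=100
After event 3: A_seq=100 A_ack=373 B_seq=501 B_ack=100
After event 4: A_seq=100 A_ack=373 B_seq=501 B_ack=100
After event 5: A_seq=100 A_ack=373 B_seq=501 B_ack=100

Answer: 100 373 501 100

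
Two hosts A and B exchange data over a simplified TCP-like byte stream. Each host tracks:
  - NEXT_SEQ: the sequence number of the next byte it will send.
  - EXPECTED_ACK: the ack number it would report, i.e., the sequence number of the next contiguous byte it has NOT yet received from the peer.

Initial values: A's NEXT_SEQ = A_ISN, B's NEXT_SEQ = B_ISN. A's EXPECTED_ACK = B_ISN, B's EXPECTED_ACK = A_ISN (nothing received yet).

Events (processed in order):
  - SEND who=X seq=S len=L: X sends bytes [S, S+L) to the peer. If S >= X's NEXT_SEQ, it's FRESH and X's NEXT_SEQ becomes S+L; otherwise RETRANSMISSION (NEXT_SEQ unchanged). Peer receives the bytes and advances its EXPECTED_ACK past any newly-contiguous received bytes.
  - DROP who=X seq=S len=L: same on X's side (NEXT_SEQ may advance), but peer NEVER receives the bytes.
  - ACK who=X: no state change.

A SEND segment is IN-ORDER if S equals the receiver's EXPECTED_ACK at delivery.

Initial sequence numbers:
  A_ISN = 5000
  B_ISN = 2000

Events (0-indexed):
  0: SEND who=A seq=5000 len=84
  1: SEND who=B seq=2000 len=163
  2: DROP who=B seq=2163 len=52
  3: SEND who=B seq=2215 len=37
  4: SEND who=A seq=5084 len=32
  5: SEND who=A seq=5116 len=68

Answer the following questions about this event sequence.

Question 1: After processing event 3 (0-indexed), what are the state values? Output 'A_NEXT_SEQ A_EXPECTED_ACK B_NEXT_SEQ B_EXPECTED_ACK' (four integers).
After event 0: A_seq=5084 A_ack=2000 B_seq=2000 B_ack=5084
After event 1: A_seq=5084 A_ack=2163 B_seq=2163 B_ack=5084
After event 2: A_seq=5084 A_ack=2163 B_seq=2215 B_ack=5084
After event 3: A_seq=5084 A_ack=2163 B_seq=2252 B_ack=5084

5084 2163 2252 5084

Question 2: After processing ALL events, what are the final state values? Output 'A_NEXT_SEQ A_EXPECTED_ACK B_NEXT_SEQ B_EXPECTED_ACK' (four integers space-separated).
Answer: 5184 2163 2252 5184

Derivation:
After event 0: A_seq=5084 A_ack=2000 B_seq=2000 B_ack=5084
After event 1: A_seq=5084 A_ack=2163 B_seq=2163 B_ack=5084
After event 2: A_seq=5084 A_ack=2163 B_seq=2215 B_ack=5084
After event 3: A_seq=5084 A_ack=2163 B_seq=2252 B_ack=5084
After event 4: A_seq=5116 A_ack=2163 B_seq=2252 B_ack=5116
After event 5: A_seq=5184 A_ack=2163 B_seq=2252 B_ack=5184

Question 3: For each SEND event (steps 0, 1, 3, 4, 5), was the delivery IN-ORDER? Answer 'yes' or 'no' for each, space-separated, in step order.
Step 0: SEND seq=5000 -> in-order
Step 1: SEND seq=2000 -> in-order
Step 3: SEND seq=2215 -> out-of-order
Step 4: SEND seq=5084 -> in-order
Step 5: SEND seq=5116 -> in-order

Answer: yes yes no yes yes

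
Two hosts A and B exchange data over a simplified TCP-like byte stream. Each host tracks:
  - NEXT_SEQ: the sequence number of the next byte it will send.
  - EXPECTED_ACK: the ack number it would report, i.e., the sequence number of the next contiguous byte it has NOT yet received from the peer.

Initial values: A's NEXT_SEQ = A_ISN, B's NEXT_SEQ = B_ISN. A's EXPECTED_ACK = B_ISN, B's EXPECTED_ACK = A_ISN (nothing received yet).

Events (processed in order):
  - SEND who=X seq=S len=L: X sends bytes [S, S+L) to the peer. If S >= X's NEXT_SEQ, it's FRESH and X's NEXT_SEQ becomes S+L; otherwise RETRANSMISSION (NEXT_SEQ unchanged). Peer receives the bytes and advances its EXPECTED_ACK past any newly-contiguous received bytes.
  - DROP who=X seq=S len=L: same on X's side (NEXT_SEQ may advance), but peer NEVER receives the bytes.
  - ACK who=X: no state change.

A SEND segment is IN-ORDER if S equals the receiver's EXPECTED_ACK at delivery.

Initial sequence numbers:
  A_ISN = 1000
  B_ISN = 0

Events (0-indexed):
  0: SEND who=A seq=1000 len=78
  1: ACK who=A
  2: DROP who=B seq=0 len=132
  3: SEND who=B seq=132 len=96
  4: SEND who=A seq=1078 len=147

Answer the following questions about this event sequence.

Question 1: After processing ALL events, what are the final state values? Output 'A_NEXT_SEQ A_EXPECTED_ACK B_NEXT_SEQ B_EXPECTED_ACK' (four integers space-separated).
After event 0: A_seq=1078 A_ack=0 B_seq=0 B_ack=1078
After event 1: A_seq=1078 A_ack=0 B_seq=0 B_ack=1078
After event 2: A_seq=1078 A_ack=0 B_seq=132 B_ack=1078
After event 3: A_seq=1078 A_ack=0 B_seq=228 B_ack=1078
After event 4: A_seq=1225 A_ack=0 B_seq=228 B_ack=1225

Answer: 1225 0 228 1225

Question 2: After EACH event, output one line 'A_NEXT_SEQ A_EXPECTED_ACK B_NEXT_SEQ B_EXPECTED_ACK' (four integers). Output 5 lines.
1078 0 0 1078
1078 0 0 1078
1078 0 132 1078
1078 0 228 1078
1225 0 228 1225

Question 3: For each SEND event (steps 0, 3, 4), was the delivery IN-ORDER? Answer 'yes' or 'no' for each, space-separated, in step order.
Step 0: SEND seq=1000 -> in-order
Step 3: SEND seq=132 -> out-of-order
Step 4: SEND seq=1078 -> in-order

Answer: yes no yes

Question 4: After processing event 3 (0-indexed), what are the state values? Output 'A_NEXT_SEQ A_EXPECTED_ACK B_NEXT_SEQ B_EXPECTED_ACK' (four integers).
After event 0: A_seq=1078 A_ack=0 B_seq=0 B_ack=1078
After event 1: A_seq=1078 A_ack=0 B_seq=0 B_ack=1078
After event 2: A_seq=1078 A_ack=0 B_seq=132 B_ack=1078
After event 3: A_seq=1078 A_ack=0 B_seq=228 B_ack=1078

1078 0 228 1078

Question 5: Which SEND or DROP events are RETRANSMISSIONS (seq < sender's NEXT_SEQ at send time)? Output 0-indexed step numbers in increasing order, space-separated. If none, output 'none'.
Step 0: SEND seq=1000 -> fresh
Step 2: DROP seq=0 -> fresh
Step 3: SEND seq=132 -> fresh
Step 4: SEND seq=1078 -> fresh

Answer: none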